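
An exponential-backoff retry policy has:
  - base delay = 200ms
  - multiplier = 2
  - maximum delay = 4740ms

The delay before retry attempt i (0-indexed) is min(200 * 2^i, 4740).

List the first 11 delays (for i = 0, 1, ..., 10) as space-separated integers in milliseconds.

Answer: 200 400 800 1600 3200 4740 4740 4740 4740 4740 4740

Derivation:
Computing each delay:
  i=0: min(200*2^0, 4740) = 200
  i=1: min(200*2^1, 4740) = 400
  i=2: min(200*2^2, 4740) = 800
  i=3: min(200*2^3, 4740) = 1600
  i=4: min(200*2^4, 4740) = 3200
  i=5: min(200*2^5, 4740) = 4740
  i=6: min(200*2^6, 4740) = 4740
  i=7: min(200*2^7, 4740) = 4740
  i=8: min(200*2^8, 4740) = 4740
  i=9: min(200*2^9, 4740) = 4740
  i=10: min(200*2^10, 4740) = 4740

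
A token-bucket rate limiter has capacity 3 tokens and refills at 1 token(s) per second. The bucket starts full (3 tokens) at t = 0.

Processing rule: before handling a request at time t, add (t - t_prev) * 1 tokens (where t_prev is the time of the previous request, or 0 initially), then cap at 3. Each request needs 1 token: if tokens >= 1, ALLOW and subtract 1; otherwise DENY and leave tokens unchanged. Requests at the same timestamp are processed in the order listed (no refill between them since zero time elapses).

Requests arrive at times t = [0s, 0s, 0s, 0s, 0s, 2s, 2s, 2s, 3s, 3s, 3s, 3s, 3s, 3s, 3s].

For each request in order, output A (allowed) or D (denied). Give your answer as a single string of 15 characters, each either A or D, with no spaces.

Simulating step by step:
  req#1 t=0s: ALLOW
  req#2 t=0s: ALLOW
  req#3 t=0s: ALLOW
  req#4 t=0s: DENY
  req#5 t=0s: DENY
  req#6 t=2s: ALLOW
  req#7 t=2s: ALLOW
  req#8 t=2s: DENY
  req#9 t=3s: ALLOW
  req#10 t=3s: DENY
  req#11 t=3s: DENY
  req#12 t=3s: DENY
  req#13 t=3s: DENY
  req#14 t=3s: DENY
  req#15 t=3s: DENY

Answer: AAADDAADADDDDDD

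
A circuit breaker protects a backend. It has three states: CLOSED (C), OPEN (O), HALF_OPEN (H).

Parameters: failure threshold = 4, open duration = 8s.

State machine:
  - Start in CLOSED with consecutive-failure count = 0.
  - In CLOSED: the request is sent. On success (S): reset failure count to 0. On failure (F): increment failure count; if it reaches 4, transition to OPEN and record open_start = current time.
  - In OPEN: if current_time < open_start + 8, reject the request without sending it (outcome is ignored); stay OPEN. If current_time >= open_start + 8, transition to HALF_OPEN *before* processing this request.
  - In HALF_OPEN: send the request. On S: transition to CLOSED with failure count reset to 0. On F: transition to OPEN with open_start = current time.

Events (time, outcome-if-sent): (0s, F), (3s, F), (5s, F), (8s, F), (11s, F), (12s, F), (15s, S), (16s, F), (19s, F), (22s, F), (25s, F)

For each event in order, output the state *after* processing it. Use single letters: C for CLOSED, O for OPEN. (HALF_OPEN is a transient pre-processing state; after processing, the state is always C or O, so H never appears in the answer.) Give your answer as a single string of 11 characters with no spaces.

Answer: CCCOOOOOOOO

Derivation:
State after each event:
  event#1 t=0s outcome=F: state=CLOSED
  event#2 t=3s outcome=F: state=CLOSED
  event#3 t=5s outcome=F: state=CLOSED
  event#4 t=8s outcome=F: state=OPEN
  event#5 t=11s outcome=F: state=OPEN
  event#6 t=12s outcome=F: state=OPEN
  event#7 t=15s outcome=S: state=OPEN
  event#8 t=16s outcome=F: state=OPEN
  event#9 t=19s outcome=F: state=OPEN
  event#10 t=22s outcome=F: state=OPEN
  event#11 t=25s outcome=F: state=OPEN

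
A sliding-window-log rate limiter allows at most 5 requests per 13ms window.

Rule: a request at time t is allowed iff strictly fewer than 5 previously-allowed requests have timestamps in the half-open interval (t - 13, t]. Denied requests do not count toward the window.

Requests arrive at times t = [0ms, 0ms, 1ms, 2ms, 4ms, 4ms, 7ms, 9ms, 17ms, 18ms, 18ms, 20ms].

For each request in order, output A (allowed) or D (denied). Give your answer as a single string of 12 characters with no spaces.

Tracking allowed requests in the window:
  req#1 t=0ms: ALLOW
  req#2 t=0ms: ALLOW
  req#3 t=1ms: ALLOW
  req#4 t=2ms: ALLOW
  req#5 t=4ms: ALLOW
  req#6 t=4ms: DENY
  req#7 t=7ms: DENY
  req#8 t=9ms: DENY
  req#9 t=17ms: ALLOW
  req#10 t=18ms: ALLOW
  req#11 t=18ms: ALLOW
  req#12 t=20ms: ALLOW

Answer: AAAAADDDAAAA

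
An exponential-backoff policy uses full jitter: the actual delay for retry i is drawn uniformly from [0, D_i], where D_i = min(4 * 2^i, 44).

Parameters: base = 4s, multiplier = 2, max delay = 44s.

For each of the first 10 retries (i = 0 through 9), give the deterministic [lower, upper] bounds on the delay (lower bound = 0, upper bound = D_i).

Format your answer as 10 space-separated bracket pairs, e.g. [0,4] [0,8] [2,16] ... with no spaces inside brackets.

Answer: [0,4] [0,8] [0,16] [0,32] [0,44] [0,44] [0,44] [0,44] [0,44] [0,44]

Derivation:
Computing bounds per retry:
  i=0: D_i=min(4*2^0,44)=4, bounds=[0,4]
  i=1: D_i=min(4*2^1,44)=8, bounds=[0,8]
  i=2: D_i=min(4*2^2,44)=16, bounds=[0,16]
  i=3: D_i=min(4*2^3,44)=32, bounds=[0,32]
  i=4: D_i=min(4*2^4,44)=44, bounds=[0,44]
  i=5: D_i=min(4*2^5,44)=44, bounds=[0,44]
  i=6: D_i=min(4*2^6,44)=44, bounds=[0,44]
  i=7: D_i=min(4*2^7,44)=44, bounds=[0,44]
  i=8: D_i=min(4*2^8,44)=44, bounds=[0,44]
  i=9: D_i=min(4*2^9,44)=44, bounds=[0,44]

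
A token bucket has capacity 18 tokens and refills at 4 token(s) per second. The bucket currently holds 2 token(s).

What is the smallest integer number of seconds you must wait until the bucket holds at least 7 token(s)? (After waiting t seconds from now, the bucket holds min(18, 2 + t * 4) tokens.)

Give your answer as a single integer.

Answer: 2

Derivation:
Need 2 + t * 4 >= 7, so t >= 5/4.
Smallest integer t = ceil(5/4) = 2.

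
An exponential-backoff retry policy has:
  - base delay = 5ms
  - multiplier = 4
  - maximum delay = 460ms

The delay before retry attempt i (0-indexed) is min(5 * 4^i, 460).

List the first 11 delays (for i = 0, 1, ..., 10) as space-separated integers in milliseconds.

Answer: 5 20 80 320 460 460 460 460 460 460 460

Derivation:
Computing each delay:
  i=0: min(5*4^0, 460) = 5
  i=1: min(5*4^1, 460) = 20
  i=2: min(5*4^2, 460) = 80
  i=3: min(5*4^3, 460) = 320
  i=4: min(5*4^4, 460) = 460
  i=5: min(5*4^5, 460) = 460
  i=6: min(5*4^6, 460) = 460
  i=7: min(5*4^7, 460) = 460
  i=8: min(5*4^8, 460) = 460
  i=9: min(5*4^9, 460) = 460
  i=10: min(5*4^10, 460) = 460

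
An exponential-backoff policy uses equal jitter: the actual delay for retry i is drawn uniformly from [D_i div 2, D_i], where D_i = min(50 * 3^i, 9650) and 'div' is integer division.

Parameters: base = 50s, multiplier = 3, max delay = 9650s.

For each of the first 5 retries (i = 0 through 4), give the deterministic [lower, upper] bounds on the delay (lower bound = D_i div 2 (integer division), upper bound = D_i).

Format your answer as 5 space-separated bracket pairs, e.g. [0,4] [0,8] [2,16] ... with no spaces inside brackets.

Computing bounds per retry:
  i=0: D_i=min(50*3^0,9650)=50, bounds=[25,50]
  i=1: D_i=min(50*3^1,9650)=150, bounds=[75,150]
  i=2: D_i=min(50*3^2,9650)=450, bounds=[225,450]
  i=3: D_i=min(50*3^3,9650)=1350, bounds=[675,1350]
  i=4: D_i=min(50*3^4,9650)=4050, bounds=[2025,4050]

Answer: [25,50] [75,150] [225,450] [675,1350] [2025,4050]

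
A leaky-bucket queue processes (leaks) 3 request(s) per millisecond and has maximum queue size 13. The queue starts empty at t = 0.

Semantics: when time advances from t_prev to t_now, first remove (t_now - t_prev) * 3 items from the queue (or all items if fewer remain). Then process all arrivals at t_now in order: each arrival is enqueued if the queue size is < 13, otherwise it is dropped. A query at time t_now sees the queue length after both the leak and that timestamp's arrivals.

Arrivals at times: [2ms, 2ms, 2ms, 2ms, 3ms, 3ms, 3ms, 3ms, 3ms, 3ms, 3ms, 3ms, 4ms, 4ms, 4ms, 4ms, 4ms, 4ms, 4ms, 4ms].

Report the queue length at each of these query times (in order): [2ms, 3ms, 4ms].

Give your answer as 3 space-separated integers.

Answer: 4 9 13

Derivation:
Queue lengths at query times:
  query t=2ms: backlog = 4
  query t=3ms: backlog = 9
  query t=4ms: backlog = 13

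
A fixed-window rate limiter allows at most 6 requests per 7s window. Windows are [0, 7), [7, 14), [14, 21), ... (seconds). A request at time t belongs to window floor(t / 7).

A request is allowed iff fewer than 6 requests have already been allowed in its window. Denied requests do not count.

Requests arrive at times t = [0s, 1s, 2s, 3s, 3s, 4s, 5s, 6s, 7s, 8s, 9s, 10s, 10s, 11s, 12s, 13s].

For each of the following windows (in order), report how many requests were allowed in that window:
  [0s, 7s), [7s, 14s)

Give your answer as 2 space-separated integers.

Processing requests:
  req#1 t=0s (window 0): ALLOW
  req#2 t=1s (window 0): ALLOW
  req#3 t=2s (window 0): ALLOW
  req#4 t=3s (window 0): ALLOW
  req#5 t=3s (window 0): ALLOW
  req#6 t=4s (window 0): ALLOW
  req#7 t=5s (window 0): DENY
  req#8 t=6s (window 0): DENY
  req#9 t=7s (window 1): ALLOW
  req#10 t=8s (window 1): ALLOW
  req#11 t=9s (window 1): ALLOW
  req#12 t=10s (window 1): ALLOW
  req#13 t=10s (window 1): ALLOW
  req#14 t=11s (window 1): ALLOW
  req#15 t=12s (window 1): DENY
  req#16 t=13s (window 1): DENY

Allowed counts by window: 6 6

Answer: 6 6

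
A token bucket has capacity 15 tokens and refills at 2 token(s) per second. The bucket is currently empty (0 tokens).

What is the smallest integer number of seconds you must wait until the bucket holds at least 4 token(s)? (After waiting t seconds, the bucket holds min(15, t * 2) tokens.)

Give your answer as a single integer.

Need t * 2 >= 4, so t >= 4/2.
Smallest integer t = ceil(4/2) = 2.

Answer: 2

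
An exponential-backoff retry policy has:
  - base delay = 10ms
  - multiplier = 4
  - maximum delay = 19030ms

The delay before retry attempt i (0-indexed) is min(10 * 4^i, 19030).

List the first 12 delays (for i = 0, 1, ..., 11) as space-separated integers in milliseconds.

Answer: 10 40 160 640 2560 10240 19030 19030 19030 19030 19030 19030

Derivation:
Computing each delay:
  i=0: min(10*4^0, 19030) = 10
  i=1: min(10*4^1, 19030) = 40
  i=2: min(10*4^2, 19030) = 160
  i=3: min(10*4^3, 19030) = 640
  i=4: min(10*4^4, 19030) = 2560
  i=5: min(10*4^5, 19030) = 10240
  i=6: min(10*4^6, 19030) = 19030
  i=7: min(10*4^7, 19030) = 19030
  i=8: min(10*4^8, 19030) = 19030
  i=9: min(10*4^9, 19030) = 19030
  i=10: min(10*4^10, 19030) = 19030
  i=11: min(10*4^11, 19030) = 19030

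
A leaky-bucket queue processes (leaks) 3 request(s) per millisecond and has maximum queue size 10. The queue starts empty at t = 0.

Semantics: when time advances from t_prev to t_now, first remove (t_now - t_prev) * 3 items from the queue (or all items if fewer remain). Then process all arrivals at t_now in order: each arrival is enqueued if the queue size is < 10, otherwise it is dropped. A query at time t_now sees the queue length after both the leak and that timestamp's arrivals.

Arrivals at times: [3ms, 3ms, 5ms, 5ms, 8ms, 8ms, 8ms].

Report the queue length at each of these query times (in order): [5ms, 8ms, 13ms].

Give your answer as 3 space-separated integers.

Answer: 2 3 0

Derivation:
Queue lengths at query times:
  query t=5ms: backlog = 2
  query t=8ms: backlog = 3
  query t=13ms: backlog = 0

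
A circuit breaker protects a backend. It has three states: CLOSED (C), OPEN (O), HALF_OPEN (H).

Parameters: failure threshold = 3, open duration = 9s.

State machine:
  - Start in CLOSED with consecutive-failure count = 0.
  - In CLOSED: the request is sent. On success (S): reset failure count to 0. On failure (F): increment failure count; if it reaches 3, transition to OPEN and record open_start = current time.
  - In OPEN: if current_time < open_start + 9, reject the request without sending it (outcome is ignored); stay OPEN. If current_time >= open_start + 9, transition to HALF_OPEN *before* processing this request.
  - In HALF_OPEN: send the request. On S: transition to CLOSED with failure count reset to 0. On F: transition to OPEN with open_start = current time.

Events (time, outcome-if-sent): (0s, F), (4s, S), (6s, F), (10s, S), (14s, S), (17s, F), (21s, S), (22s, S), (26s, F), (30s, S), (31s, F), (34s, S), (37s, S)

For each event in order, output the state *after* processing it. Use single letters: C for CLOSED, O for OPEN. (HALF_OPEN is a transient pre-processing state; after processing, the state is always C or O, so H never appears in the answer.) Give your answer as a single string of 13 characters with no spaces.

State after each event:
  event#1 t=0s outcome=F: state=CLOSED
  event#2 t=4s outcome=S: state=CLOSED
  event#3 t=6s outcome=F: state=CLOSED
  event#4 t=10s outcome=S: state=CLOSED
  event#5 t=14s outcome=S: state=CLOSED
  event#6 t=17s outcome=F: state=CLOSED
  event#7 t=21s outcome=S: state=CLOSED
  event#8 t=22s outcome=S: state=CLOSED
  event#9 t=26s outcome=F: state=CLOSED
  event#10 t=30s outcome=S: state=CLOSED
  event#11 t=31s outcome=F: state=CLOSED
  event#12 t=34s outcome=S: state=CLOSED
  event#13 t=37s outcome=S: state=CLOSED

Answer: CCCCCCCCCCCCC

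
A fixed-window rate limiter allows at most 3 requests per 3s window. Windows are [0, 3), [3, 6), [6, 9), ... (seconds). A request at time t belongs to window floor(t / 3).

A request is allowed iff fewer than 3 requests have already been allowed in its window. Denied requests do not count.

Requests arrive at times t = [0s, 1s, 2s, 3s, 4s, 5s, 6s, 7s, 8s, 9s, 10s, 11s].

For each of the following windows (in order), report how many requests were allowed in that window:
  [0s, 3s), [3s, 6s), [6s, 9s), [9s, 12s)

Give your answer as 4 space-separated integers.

Processing requests:
  req#1 t=0s (window 0): ALLOW
  req#2 t=1s (window 0): ALLOW
  req#3 t=2s (window 0): ALLOW
  req#4 t=3s (window 1): ALLOW
  req#5 t=4s (window 1): ALLOW
  req#6 t=5s (window 1): ALLOW
  req#7 t=6s (window 2): ALLOW
  req#8 t=7s (window 2): ALLOW
  req#9 t=8s (window 2): ALLOW
  req#10 t=9s (window 3): ALLOW
  req#11 t=10s (window 3): ALLOW
  req#12 t=11s (window 3): ALLOW

Allowed counts by window: 3 3 3 3

Answer: 3 3 3 3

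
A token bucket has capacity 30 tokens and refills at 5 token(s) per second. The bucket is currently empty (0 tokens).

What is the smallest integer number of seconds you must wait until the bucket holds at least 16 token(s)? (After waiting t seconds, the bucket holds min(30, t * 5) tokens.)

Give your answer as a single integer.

Need t * 5 >= 16, so t >= 16/5.
Smallest integer t = ceil(16/5) = 4.

Answer: 4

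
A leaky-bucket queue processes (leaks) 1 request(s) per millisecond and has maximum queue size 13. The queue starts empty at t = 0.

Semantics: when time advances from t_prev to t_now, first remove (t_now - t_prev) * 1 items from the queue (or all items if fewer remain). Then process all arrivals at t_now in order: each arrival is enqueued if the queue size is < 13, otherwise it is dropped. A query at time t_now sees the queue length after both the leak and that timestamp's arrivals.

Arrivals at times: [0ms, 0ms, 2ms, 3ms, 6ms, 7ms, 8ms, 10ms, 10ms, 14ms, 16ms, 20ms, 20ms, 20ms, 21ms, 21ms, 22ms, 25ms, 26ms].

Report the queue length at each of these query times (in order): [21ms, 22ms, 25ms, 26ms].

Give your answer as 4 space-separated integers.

Answer: 4 4 2 2

Derivation:
Queue lengths at query times:
  query t=21ms: backlog = 4
  query t=22ms: backlog = 4
  query t=25ms: backlog = 2
  query t=26ms: backlog = 2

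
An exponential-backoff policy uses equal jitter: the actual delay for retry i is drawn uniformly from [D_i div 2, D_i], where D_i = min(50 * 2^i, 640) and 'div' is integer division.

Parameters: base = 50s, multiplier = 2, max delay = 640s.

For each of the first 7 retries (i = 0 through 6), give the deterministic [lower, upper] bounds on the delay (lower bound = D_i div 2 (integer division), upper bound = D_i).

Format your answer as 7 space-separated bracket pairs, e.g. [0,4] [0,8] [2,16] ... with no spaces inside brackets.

Computing bounds per retry:
  i=0: D_i=min(50*2^0,640)=50, bounds=[25,50]
  i=1: D_i=min(50*2^1,640)=100, bounds=[50,100]
  i=2: D_i=min(50*2^2,640)=200, bounds=[100,200]
  i=3: D_i=min(50*2^3,640)=400, bounds=[200,400]
  i=4: D_i=min(50*2^4,640)=640, bounds=[320,640]
  i=5: D_i=min(50*2^5,640)=640, bounds=[320,640]
  i=6: D_i=min(50*2^6,640)=640, bounds=[320,640]

Answer: [25,50] [50,100] [100,200] [200,400] [320,640] [320,640] [320,640]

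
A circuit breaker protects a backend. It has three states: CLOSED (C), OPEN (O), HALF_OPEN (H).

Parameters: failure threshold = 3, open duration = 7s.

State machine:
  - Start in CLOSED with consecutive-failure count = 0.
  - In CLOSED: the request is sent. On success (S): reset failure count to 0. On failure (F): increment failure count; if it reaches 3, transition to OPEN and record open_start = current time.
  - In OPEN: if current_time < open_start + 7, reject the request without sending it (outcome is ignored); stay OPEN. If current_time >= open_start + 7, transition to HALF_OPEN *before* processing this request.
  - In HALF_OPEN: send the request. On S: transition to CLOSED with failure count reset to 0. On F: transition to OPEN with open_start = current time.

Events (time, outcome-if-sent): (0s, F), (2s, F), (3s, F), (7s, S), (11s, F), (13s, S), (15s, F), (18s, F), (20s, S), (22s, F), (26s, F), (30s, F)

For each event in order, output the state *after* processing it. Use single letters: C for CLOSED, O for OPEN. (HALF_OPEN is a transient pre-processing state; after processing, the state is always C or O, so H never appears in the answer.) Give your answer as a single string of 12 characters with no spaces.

State after each event:
  event#1 t=0s outcome=F: state=CLOSED
  event#2 t=2s outcome=F: state=CLOSED
  event#3 t=3s outcome=F: state=OPEN
  event#4 t=7s outcome=S: state=OPEN
  event#5 t=11s outcome=F: state=OPEN
  event#6 t=13s outcome=S: state=OPEN
  event#7 t=15s outcome=F: state=OPEN
  event#8 t=18s outcome=F: state=OPEN
  event#9 t=20s outcome=S: state=OPEN
  event#10 t=22s outcome=F: state=OPEN
  event#11 t=26s outcome=F: state=OPEN
  event#12 t=30s outcome=F: state=OPEN

Answer: CCOOOOOOOOOO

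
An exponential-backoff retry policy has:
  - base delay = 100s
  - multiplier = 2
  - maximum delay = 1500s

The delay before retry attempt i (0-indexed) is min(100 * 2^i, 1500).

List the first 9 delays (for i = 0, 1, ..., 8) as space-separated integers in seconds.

Answer: 100 200 400 800 1500 1500 1500 1500 1500

Derivation:
Computing each delay:
  i=0: min(100*2^0, 1500) = 100
  i=1: min(100*2^1, 1500) = 200
  i=2: min(100*2^2, 1500) = 400
  i=3: min(100*2^3, 1500) = 800
  i=4: min(100*2^4, 1500) = 1500
  i=5: min(100*2^5, 1500) = 1500
  i=6: min(100*2^6, 1500) = 1500
  i=7: min(100*2^7, 1500) = 1500
  i=8: min(100*2^8, 1500) = 1500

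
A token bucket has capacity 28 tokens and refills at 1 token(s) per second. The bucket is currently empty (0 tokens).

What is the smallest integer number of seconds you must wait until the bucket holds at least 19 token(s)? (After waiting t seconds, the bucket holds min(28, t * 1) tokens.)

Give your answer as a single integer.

Answer: 19

Derivation:
Need t * 1 >= 19, so t >= 19/1.
Smallest integer t = ceil(19/1) = 19.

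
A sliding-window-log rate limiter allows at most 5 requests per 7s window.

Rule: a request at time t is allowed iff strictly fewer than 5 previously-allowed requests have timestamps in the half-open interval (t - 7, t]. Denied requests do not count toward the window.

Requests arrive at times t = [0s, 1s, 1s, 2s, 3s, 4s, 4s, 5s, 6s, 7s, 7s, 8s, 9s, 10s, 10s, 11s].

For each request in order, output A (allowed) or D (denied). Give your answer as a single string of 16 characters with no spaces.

Tracking allowed requests in the window:
  req#1 t=0s: ALLOW
  req#2 t=1s: ALLOW
  req#3 t=1s: ALLOW
  req#4 t=2s: ALLOW
  req#5 t=3s: ALLOW
  req#6 t=4s: DENY
  req#7 t=4s: DENY
  req#8 t=5s: DENY
  req#9 t=6s: DENY
  req#10 t=7s: ALLOW
  req#11 t=7s: DENY
  req#12 t=8s: ALLOW
  req#13 t=9s: ALLOW
  req#14 t=10s: ALLOW
  req#15 t=10s: ALLOW
  req#16 t=11s: DENY

Answer: AAAAADDDDADAAAAD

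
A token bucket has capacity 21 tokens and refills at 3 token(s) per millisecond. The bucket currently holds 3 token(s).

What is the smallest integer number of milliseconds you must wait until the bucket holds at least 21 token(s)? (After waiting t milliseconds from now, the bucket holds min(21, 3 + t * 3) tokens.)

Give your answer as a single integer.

Need 3 + t * 3 >= 21, so t >= 18/3.
Smallest integer t = ceil(18/3) = 6.

Answer: 6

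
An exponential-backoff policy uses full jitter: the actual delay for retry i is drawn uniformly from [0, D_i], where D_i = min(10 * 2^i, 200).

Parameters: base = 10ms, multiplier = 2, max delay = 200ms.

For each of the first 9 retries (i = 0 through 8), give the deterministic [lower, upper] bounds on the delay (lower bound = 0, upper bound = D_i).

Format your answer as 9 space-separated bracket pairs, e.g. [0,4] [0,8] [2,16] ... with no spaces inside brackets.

Answer: [0,10] [0,20] [0,40] [0,80] [0,160] [0,200] [0,200] [0,200] [0,200]

Derivation:
Computing bounds per retry:
  i=0: D_i=min(10*2^0,200)=10, bounds=[0,10]
  i=1: D_i=min(10*2^1,200)=20, bounds=[0,20]
  i=2: D_i=min(10*2^2,200)=40, bounds=[0,40]
  i=3: D_i=min(10*2^3,200)=80, bounds=[0,80]
  i=4: D_i=min(10*2^4,200)=160, bounds=[0,160]
  i=5: D_i=min(10*2^5,200)=200, bounds=[0,200]
  i=6: D_i=min(10*2^6,200)=200, bounds=[0,200]
  i=7: D_i=min(10*2^7,200)=200, bounds=[0,200]
  i=8: D_i=min(10*2^8,200)=200, bounds=[0,200]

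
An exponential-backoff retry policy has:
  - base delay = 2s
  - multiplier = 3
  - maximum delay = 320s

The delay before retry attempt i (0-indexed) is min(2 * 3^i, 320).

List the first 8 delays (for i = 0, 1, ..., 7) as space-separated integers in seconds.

Answer: 2 6 18 54 162 320 320 320

Derivation:
Computing each delay:
  i=0: min(2*3^0, 320) = 2
  i=1: min(2*3^1, 320) = 6
  i=2: min(2*3^2, 320) = 18
  i=3: min(2*3^3, 320) = 54
  i=4: min(2*3^4, 320) = 162
  i=5: min(2*3^5, 320) = 320
  i=6: min(2*3^6, 320) = 320
  i=7: min(2*3^7, 320) = 320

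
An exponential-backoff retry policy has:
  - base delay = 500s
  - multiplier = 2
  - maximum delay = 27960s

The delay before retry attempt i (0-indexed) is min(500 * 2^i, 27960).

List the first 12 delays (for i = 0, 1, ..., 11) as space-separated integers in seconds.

Computing each delay:
  i=0: min(500*2^0, 27960) = 500
  i=1: min(500*2^1, 27960) = 1000
  i=2: min(500*2^2, 27960) = 2000
  i=3: min(500*2^3, 27960) = 4000
  i=4: min(500*2^4, 27960) = 8000
  i=5: min(500*2^5, 27960) = 16000
  i=6: min(500*2^6, 27960) = 27960
  i=7: min(500*2^7, 27960) = 27960
  i=8: min(500*2^8, 27960) = 27960
  i=9: min(500*2^9, 27960) = 27960
  i=10: min(500*2^10, 27960) = 27960
  i=11: min(500*2^11, 27960) = 27960

Answer: 500 1000 2000 4000 8000 16000 27960 27960 27960 27960 27960 27960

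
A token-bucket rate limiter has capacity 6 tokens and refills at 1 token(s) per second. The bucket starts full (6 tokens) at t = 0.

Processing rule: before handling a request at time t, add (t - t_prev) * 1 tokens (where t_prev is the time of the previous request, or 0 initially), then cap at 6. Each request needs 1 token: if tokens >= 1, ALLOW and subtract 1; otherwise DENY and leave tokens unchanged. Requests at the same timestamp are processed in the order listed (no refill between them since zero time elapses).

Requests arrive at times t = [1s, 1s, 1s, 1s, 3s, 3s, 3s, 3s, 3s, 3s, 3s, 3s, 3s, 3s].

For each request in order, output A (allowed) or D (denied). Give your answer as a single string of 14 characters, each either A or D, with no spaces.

Simulating step by step:
  req#1 t=1s: ALLOW
  req#2 t=1s: ALLOW
  req#3 t=1s: ALLOW
  req#4 t=1s: ALLOW
  req#5 t=3s: ALLOW
  req#6 t=3s: ALLOW
  req#7 t=3s: ALLOW
  req#8 t=3s: ALLOW
  req#9 t=3s: DENY
  req#10 t=3s: DENY
  req#11 t=3s: DENY
  req#12 t=3s: DENY
  req#13 t=3s: DENY
  req#14 t=3s: DENY

Answer: AAAAAAAADDDDDD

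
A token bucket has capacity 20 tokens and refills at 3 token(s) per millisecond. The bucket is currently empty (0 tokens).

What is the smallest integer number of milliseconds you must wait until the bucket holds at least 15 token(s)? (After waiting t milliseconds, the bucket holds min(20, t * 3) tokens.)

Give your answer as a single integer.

Answer: 5

Derivation:
Need t * 3 >= 15, so t >= 15/3.
Smallest integer t = ceil(15/3) = 5.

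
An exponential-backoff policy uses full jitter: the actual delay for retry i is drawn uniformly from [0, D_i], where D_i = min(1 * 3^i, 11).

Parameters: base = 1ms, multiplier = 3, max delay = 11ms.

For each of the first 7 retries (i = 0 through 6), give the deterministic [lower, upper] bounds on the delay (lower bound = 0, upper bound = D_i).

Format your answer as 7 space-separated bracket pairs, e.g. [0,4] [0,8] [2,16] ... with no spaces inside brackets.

Computing bounds per retry:
  i=0: D_i=min(1*3^0,11)=1, bounds=[0,1]
  i=1: D_i=min(1*3^1,11)=3, bounds=[0,3]
  i=2: D_i=min(1*3^2,11)=9, bounds=[0,9]
  i=3: D_i=min(1*3^3,11)=11, bounds=[0,11]
  i=4: D_i=min(1*3^4,11)=11, bounds=[0,11]
  i=5: D_i=min(1*3^5,11)=11, bounds=[0,11]
  i=6: D_i=min(1*3^6,11)=11, bounds=[0,11]

Answer: [0,1] [0,3] [0,9] [0,11] [0,11] [0,11] [0,11]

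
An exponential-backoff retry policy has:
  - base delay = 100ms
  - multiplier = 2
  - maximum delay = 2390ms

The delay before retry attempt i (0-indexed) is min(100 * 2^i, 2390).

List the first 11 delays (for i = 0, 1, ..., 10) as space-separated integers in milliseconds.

Answer: 100 200 400 800 1600 2390 2390 2390 2390 2390 2390

Derivation:
Computing each delay:
  i=0: min(100*2^0, 2390) = 100
  i=1: min(100*2^1, 2390) = 200
  i=2: min(100*2^2, 2390) = 400
  i=3: min(100*2^3, 2390) = 800
  i=4: min(100*2^4, 2390) = 1600
  i=5: min(100*2^5, 2390) = 2390
  i=6: min(100*2^6, 2390) = 2390
  i=7: min(100*2^7, 2390) = 2390
  i=8: min(100*2^8, 2390) = 2390
  i=9: min(100*2^9, 2390) = 2390
  i=10: min(100*2^10, 2390) = 2390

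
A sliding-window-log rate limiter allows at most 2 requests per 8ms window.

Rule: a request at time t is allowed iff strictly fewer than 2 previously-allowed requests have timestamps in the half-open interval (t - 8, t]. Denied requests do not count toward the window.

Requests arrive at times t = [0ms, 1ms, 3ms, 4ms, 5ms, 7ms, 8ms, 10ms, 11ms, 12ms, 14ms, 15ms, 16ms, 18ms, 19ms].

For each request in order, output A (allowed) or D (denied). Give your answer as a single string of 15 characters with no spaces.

Answer: AADDDDAADDDDAAD

Derivation:
Tracking allowed requests in the window:
  req#1 t=0ms: ALLOW
  req#2 t=1ms: ALLOW
  req#3 t=3ms: DENY
  req#4 t=4ms: DENY
  req#5 t=5ms: DENY
  req#6 t=7ms: DENY
  req#7 t=8ms: ALLOW
  req#8 t=10ms: ALLOW
  req#9 t=11ms: DENY
  req#10 t=12ms: DENY
  req#11 t=14ms: DENY
  req#12 t=15ms: DENY
  req#13 t=16ms: ALLOW
  req#14 t=18ms: ALLOW
  req#15 t=19ms: DENY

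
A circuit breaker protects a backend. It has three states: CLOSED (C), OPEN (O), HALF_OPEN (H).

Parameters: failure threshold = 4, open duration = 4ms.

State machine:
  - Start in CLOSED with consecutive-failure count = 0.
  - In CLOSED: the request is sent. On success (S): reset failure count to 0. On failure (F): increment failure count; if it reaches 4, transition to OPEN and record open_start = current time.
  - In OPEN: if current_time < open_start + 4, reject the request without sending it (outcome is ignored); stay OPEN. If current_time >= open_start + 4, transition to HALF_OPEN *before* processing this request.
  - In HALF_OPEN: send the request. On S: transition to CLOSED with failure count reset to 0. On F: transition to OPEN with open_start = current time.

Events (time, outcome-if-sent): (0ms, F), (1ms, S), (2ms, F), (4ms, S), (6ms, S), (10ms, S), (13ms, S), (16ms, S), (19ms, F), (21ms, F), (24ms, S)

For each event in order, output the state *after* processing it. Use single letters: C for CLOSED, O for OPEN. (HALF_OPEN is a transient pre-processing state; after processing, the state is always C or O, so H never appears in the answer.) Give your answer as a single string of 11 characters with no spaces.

State after each event:
  event#1 t=0ms outcome=F: state=CLOSED
  event#2 t=1ms outcome=S: state=CLOSED
  event#3 t=2ms outcome=F: state=CLOSED
  event#4 t=4ms outcome=S: state=CLOSED
  event#5 t=6ms outcome=S: state=CLOSED
  event#6 t=10ms outcome=S: state=CLOSED
  event#7 t=13ms outcome=S: state=CLOSED
  event#8 t=16ms outcome=S: state=CLOSED
  event#9 t=19ms outcome=F: state=CLOSED
  event#10 t=21ms outcome=F: state=CLOSED
  event#11 t=24ms outcome=S: state=CLOSED

Answer: CCCCCCCCCCC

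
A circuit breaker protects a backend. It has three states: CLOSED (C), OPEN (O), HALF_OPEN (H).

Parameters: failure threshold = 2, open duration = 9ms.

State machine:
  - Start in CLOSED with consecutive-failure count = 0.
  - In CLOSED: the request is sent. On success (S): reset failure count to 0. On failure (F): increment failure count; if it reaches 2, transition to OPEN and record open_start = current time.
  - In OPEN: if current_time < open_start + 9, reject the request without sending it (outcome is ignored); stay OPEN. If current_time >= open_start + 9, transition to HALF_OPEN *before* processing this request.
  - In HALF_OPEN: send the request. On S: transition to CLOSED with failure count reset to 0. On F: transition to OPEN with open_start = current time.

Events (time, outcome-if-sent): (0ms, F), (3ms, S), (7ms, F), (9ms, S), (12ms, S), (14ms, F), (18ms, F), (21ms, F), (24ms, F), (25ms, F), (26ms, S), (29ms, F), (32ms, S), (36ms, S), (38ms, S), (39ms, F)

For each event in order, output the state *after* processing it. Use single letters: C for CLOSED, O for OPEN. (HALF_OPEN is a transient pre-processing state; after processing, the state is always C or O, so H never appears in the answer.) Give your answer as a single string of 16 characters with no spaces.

Answer: CCCCCCOOOOOOOOCC

Derivation:
State after each event:
  event#1 t=0ms outcome=F: state=CLOSED
  event#2 t=3ms outcome=S: state=CLOSED
  event#3 t=7ms outcome=F: state=CLOSED
  event#4 t=9ms outcome=S: state=CLOSED
  event#5 t=12ms outcome=S: state=CLOSED
  event#6 t=14ms outcome=F: state=CLOSED
  event#7 t=18ms outcome=F: state=OPEN
  event#8 t=21ms outcome=F: state=OPEN
  event#9 t=24ms outcome=F: state=OPEN
  event#10 t=25ms outcome=F: state=OPEN
  event#11 t=26ms outcome=S: state=OPEN
  event#12 t=29ms outcome=F: state=OPEN
  event#13 t=32ms outcome=S: state=OPEN
  event#14 t=36ms outcome=S: state=OPEN
  event#15 t=38ms outcome=S: state=CLOSED
  event#16 t=39ms outcome=F: state=CLOSED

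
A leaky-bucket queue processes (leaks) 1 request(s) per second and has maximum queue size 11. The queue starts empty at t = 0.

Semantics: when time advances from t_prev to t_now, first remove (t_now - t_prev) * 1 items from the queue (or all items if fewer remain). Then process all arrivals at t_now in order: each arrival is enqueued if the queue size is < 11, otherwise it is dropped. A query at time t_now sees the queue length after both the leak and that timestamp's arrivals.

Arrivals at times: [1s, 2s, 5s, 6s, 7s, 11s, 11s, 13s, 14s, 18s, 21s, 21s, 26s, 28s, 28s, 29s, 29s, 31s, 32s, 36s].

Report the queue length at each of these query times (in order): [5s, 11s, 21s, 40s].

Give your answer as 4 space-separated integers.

Answer: 1 2 2 0

Derivation:
Queue lengths at query times:
  query t=5s: backlog = 1
  query t=11s: backlog = 2
  query t=21s: backlog = 2
  query t=40s: backlog = 0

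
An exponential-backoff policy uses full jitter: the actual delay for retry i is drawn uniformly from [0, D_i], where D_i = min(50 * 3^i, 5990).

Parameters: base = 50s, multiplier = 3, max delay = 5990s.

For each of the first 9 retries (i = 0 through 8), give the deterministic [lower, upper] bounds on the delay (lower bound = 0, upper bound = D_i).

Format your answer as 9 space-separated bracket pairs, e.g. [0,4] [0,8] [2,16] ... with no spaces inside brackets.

Answer: [0,50] [0,150] [0,450] [0,1350] [0,4050] [0,5990] [0,5990] [0,5990] [0,5990]

Derivation:
Computing bounds per retry:
  i=0: D_i=min(50*3^0,5990)=50, bounds=[0,50]
  i=1: D_i=min(50*3^1,5990)=150, bounds=[0,150]
  i=2: D_i=min(50*3^2,5990)=450, bounds=[0,450]
  i=3: D_i=min(50*3^3,5990)=1350, bounds=[0,1350]
  i=4: D_i=min(50*3^4,5990)=4050, bounds=[0,4050]
  i=5: D_i=min(50*3^5,5990)=5990, bounds=[0,5990]
  i=6: D_i=min(50*3^6,5990)=5990, bounds=[0,5990]
  i=7: D_i=min(50*3^7,5990)=5990, bounds=[0,5990]
  i=8: D_i=min(50*3^8,5990)=5990, bounds=[0,5990]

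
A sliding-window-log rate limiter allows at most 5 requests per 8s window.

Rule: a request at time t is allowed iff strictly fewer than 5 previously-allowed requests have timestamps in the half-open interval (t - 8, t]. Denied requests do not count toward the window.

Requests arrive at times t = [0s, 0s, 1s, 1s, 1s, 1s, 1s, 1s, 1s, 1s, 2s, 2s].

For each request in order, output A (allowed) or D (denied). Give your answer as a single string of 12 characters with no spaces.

Tracking allowed requests in the window:
  req#1 t=0s: ALLOW
  req#2 t=0s: ALLOW
  req#3 t=1s: ALLOW
  req#4 t=1s: ALLOW
  req#5 t=1s: ALLOW
  req#6 t=1s: DENY
  req#7 t=1s: DENY
  req#8 t=1s: DENY
  req#9 t=1s: DENY
  req#10 t=1s: DENY
  req#11 t=2s: DENY
  req#12 t=2s: DENY

Answer: AAAAADDDDDDD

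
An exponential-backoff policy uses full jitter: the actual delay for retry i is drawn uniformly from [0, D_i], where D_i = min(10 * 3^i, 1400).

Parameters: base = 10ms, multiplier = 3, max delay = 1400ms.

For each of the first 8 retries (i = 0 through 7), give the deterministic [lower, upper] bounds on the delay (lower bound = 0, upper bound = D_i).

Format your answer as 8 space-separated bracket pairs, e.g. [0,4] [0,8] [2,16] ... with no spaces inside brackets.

Computing bounds per retry:
  i=0: D_i=min(10*3^0,1400)=10, bounds=[0,10]
  i=1: D_i=min(10*3^1,1400)=30, bounds=[0,30]
  i=2: D_i=min(10*3^2,1400)=90, bounds=[0,90]
  i=3: D_i=min(10*3^3,1400)=270, bounds=[0,270]
  i=4: D_i=min(10*3^4,1400)=810, bounds=[0,810]
  i=5: D_i=min(10*3^5,1400)=1400, bounds=[0,1400]
  i=6: D_i=min(10*3^6,1400)=1400, bounds=[0,1400]
  i=7: D_i=min(10*3^7,1400)=1400, bounds=[0,1400]

Answer: [0,10] [0,30] [0,90] [0,270] [0,810] [0,1400] [0,1400] [0,1400]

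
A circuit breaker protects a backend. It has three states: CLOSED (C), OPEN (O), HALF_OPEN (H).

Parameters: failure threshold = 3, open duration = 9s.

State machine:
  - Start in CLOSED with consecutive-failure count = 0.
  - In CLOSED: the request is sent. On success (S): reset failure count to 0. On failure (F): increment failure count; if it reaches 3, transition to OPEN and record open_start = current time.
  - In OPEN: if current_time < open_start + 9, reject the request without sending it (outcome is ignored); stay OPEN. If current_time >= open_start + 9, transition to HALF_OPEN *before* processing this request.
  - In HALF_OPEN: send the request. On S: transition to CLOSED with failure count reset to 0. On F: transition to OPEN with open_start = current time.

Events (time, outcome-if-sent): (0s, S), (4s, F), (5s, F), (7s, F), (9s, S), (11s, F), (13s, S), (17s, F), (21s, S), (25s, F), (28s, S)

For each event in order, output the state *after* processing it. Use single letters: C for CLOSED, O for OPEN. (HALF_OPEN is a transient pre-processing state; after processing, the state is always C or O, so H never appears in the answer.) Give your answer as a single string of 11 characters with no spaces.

Answer: CCCOOOOOOOC

Derivation:
State after each event:
  event#1 t=0s outcome=S: state=CLOSED
  event#2 t=4s outcome=F: state=CLOSED
  event#3 t=5s outcome=F: state=CLOSED
  event#4 t=7s outcome=F: state=OPEN
  event#5 t=9s outcome=S: state=OPEN
  event#6 t=11s outcome=F: state=OPEN
  event#7 t=13s outcome=S: state=OPEN
  event#8 t=17s outcome=F: state=OPEN
  event#9 t=21s outcome=S: state=OPEN
  event#10 t=25s outcome=F: state=OPEN
  event#11 t=28s outcome=S: state=CLOSED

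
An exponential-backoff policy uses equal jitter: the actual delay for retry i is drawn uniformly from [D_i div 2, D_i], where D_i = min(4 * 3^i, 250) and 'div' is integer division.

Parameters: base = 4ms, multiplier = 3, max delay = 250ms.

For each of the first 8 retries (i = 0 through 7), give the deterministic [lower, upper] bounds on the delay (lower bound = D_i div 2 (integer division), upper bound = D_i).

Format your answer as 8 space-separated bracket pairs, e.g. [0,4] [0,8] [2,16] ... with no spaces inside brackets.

Answer: [2,4] [6,12] [18,36] [54,108] [125,250] [125,250] [125,250] [125,250]

Derivation:
Computing bounds per retry:
  i=0: D_i=min(4*3^0,250)=4, bounds=[2,4]
  i=1: D_i=min(4*3^1,250)=12, bounds=[6,12]
  i=2: D_i=min(4*3^2,250)=36, bounds=[18,36]
  i=3: D_i=min(4*3^3,250)=108, bounds=[54,108]
  i=4: D_i=min(4*3^4,250)=250, bounds=[125,250]
  i=5: D_i=min(4*3^5,250)=250, bounds=[125,250]
  i=6: D_i=min(4*3^6,250)=250, bounds=[125,250]
  i=7: D_i=min(4*3^7,250)=250, bounds=[125,250]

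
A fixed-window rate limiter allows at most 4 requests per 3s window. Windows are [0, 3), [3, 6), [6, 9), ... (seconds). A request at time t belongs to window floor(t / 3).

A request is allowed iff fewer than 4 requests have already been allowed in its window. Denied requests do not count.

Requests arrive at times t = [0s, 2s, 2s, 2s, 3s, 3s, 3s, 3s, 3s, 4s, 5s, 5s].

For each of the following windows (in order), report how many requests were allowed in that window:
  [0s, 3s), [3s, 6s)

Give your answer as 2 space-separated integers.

Processing requests:
  req#1 t=0s (window 0): ALLOW
  req#2 t=2s (window 0): ALLOW
  req#3 t=2s (window 0): ALLOW
  req#4 t=2s (window 0): ALLOW
  req#5 t=3s (window 1): ALLOW
  req#6 t=3s (window 1): ALLOW
  req#7 t=3s (window 1): ALLOW
  req#8 t=3s (window 1): ALLOW
  req#9 t=3s (window 1): DENY
  req#10 t=4s (window 1): DENY
  req#11 t=5s (window 1): DENY
  req#12 t=5s (window 1): DENY

Allowed counts by window: 4 4

Answer: 4 4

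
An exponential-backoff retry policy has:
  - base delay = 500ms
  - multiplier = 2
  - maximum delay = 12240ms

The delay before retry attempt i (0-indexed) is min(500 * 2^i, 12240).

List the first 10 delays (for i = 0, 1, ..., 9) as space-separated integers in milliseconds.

Answer: 500 1000 2000 4000 8000 12240 12240 12240 12240 12240

Derivation:
Computing each delay:
  i=0: min(500*2^0, 12240) = 500
  i=1: min(500*2^1, 12240) = 1000
  i=2: min(500*2^2, 12240) = 2000
  i=3: min(500*2^3, 12240) = 4000
  i=4: min(500*2^4, 12240) = 8000
  i=5: min(500*2^5, 12240) = 12240
  i=6: min(500*2^6, 12240) = 12240
  i=7: min(500*2^7, 12240) = 12240
  i=8: min(500*2^8, 12240) = 12240
  i=9: min(500*2^9, 12240) = 12240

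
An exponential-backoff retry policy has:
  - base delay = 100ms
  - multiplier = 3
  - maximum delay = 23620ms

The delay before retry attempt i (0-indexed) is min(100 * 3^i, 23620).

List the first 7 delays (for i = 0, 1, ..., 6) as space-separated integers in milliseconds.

Computing each delay:
  i=0: min(100*3^0, 23620) = 100
  i=1: min(100*3^1, 23620) = 300
  i=2: min(100*3^2, 23620) = 900
  i=3: min(100*3^3, 23620) = 2700
  i=4: min(100*3^4, 23620) = 8100
  i=5: min(100*3^5, 23620) = 23620
  i=6: min(100*3^6, 23620) = 23620

Answer: 100 300 900 2700 8100 23620 23620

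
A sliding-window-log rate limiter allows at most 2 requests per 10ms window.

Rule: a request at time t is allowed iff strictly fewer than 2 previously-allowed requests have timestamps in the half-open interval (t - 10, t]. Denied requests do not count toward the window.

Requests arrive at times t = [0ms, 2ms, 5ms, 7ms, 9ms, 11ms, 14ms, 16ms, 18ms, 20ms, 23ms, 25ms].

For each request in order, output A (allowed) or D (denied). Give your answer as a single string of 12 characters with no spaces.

Tracking allowed requests in the window:
  req#1 t=0ms: ALLOW
  req#2 t=2ms: ALLOW
  req#3 t=5ms: DENY
  req#4 t=7ms: DENY
  req#5 t=9ms: DENY
  req#6 t=11ms: ALLOW
  req#7 t=14ms: ALLOW
  req#8 t=16ms: DENY
  req#9 t=18ms: DENY
  req#10 t=20ms: DENY
  req#11 t=23ms: ALLOW
  req#12 t=25ms: ALLOW

Answer: AADDDAADDDAA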